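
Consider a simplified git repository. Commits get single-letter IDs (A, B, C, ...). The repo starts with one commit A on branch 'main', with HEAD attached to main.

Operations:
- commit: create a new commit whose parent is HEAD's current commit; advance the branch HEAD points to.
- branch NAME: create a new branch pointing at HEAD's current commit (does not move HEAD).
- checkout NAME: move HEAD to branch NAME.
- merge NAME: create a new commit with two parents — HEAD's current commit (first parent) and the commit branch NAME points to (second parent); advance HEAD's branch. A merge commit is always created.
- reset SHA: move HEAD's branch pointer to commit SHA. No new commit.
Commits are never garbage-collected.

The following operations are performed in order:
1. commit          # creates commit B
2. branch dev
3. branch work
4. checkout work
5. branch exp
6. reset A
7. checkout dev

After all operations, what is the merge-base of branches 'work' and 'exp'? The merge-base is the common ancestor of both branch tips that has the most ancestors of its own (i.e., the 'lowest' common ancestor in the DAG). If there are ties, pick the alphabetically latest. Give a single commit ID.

Answer: A

Derivation:
After op 1 (commit): HEAD=main@B [main=B]
After op 2 (branch): HEAD=main@B [dev=B main=B]
After op 3 (branch): HEAD=main@B [dev=B main=B work=B]
After op 4 (checkout): HEAD=work@B [dev=B main=B work=B]
After op 5 (branch): HEAD=work@B [dev=B exp=B main=B work=B]
After op 6 (reset): HEAD=work@A [dev=B exp=B main=B work=A]
After op 7 (checkout): HEAD=dev@B [dev=B exp=B main=B work=A]
ancestors(work=A): ['A']
ancestors(exp=B): ['A', 'B']
common: ['A']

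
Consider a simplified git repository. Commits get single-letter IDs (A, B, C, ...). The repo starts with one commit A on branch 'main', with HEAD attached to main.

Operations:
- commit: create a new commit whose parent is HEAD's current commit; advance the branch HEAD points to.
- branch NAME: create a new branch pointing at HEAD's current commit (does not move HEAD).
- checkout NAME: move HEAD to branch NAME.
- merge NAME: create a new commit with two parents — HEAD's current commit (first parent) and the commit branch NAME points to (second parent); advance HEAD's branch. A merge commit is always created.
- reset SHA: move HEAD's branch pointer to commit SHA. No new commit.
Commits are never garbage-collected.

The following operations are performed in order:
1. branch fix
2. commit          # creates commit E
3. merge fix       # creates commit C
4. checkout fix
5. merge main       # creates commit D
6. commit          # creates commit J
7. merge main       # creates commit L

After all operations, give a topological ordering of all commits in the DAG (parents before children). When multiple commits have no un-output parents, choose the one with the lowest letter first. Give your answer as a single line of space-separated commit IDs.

Answer: A E C D J L

Derivation:
After op 1 (branch): HEAD=main@A [fix=A main=A]
After op 2 (commit): HEAD=main@E [fix=A main=E]
After op 3 (merge): HEAD=main@C [fix=A main=C]
After op 4 (checkout): HEAD=fix@A [fix=A main=C]
After op 5 (merge): HEAD=fix@D [fix=D main=C]
After op 6 (commit): HEAD=fix@J [fix=J main=C]
After op 7 (merge): HEAD=fix@L [fix=L main=C]
commit A: parents=[]
commit C: parents=['E', 'A']
commit D: parents=['A', 'C']
commit E: parents=['A']
commit J: parents=['D']
commit L: parents=['J', 'C']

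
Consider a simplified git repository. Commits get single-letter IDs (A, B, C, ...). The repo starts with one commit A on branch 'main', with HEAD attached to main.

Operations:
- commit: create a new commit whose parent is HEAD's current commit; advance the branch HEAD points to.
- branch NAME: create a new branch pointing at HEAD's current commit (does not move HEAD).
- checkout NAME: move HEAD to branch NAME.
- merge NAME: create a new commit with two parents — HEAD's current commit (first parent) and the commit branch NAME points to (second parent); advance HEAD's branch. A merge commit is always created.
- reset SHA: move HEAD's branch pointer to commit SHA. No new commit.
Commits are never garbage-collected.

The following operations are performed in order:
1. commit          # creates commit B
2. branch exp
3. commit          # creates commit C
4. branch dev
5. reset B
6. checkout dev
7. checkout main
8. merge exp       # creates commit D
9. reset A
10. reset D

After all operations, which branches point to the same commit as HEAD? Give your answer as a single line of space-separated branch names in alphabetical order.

Answer: main

Derivation:
After op 1 (commit): HEAD=main@B [main=B]
After op 2 (branch): HEAD=main@B [exp=B main=B]
After op 3 (commit): HEAD=main@C [exp=B main=C]
After op 4 (branch): HEAD=main@C [dev=C exp=B main=C]
After op 5 (reset): HEAD=main@B [dev=C exp=B main=B]
After op 6 (checkout): HEAD=dev@C [dev=C exp=B main=B]
After op 7 (checkout): HEAD=main@B [dev=C exp=B main=B]
After op 8 (merge): HEAD=main@D [dev=C exp=B main=D]
After op 9 (reset): HEAD=main@A [dev=C exp=B main=A]
After op 10 (reset): HEAD=main@D [dev=C exp=B main=D]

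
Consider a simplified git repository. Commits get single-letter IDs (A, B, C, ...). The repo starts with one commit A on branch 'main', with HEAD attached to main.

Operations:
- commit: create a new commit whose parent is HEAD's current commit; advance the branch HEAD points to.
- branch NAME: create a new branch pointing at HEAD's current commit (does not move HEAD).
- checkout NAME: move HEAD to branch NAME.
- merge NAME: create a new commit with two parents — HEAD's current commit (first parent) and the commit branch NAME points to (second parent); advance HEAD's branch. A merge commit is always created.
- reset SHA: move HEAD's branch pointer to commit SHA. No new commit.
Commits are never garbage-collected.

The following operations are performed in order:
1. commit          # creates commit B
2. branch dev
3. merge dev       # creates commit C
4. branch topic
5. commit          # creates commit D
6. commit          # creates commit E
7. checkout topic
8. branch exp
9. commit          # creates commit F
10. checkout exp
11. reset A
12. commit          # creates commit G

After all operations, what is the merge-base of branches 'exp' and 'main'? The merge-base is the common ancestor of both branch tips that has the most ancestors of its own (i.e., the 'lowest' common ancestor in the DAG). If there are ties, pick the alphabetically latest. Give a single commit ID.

After op 1 (commit): HEAD=main@B [main=B]
After op 2 (branch): HEAD=main@B [dev=B main=B]
After op 3 (merge): HEAD=main@C [dev=B main=C]
After op 4 (branch): HEAD=main@C [dev=B main=C topic=C]
After op 5 (commit): HEAD=main@D [dev=B main=D topic=C]
After op 6 (commit): HEAD=main@E [dev=B main=E topic=C]
After op 7 (checkout): HEAD=topic@C [dev=B main=E topic=C]
After op 8 (branch): HEAD=topic@C [dev=B exp=C main=E topic=C]
After op 9 (commit): HEAD=topic@F [dev=B exp=C main=E topic=F]
After op 10 (checkout): HEAD=exp@C [dev=B exp=C main=E topic=F]
After op 11 (reset): HEAD=exp@A [dev=B exp=A main=E topic=F]
After op 12 (commit): HEAD=exp@G [dev=B exp=G main=E topic=F]
ancestors(exp=G): ['A', 'G']
ancestors(main=E): ['A', 'B', 'C', 'D', 'E']
common: ['A']

Answer: A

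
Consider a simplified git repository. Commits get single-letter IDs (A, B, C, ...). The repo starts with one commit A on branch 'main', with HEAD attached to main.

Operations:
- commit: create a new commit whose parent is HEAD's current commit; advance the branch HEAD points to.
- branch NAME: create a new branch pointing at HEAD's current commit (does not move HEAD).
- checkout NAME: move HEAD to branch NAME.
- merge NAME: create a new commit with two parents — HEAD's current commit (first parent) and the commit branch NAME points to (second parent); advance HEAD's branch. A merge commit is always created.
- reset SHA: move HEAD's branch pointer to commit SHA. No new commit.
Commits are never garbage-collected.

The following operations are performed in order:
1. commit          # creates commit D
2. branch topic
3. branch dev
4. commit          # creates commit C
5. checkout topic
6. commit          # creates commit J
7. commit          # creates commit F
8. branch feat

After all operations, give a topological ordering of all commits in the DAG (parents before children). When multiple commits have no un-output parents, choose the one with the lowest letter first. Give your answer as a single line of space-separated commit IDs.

Answer: A D C J F

Derivation:
After op 1 (commit): HEAD=main@D [main=D]
After op 2 (branch): HEAD=main@D [main=D topic=D]
After op 3 (branch): HEAD=main@D [dev=D main=D topic=D]
After op 4 (commit): HEAD=main@C [dev=D main=C topic=D]
After op 5 (checkout): HEAD=topic@D [dev=D main=C topic=D]
After op 6 (commit): HEAD=topic@J [dev=D main=C topic=J]
After op 7 (commit): HEAD=topic@F [dev=D main=C topic=F]
After op 8 (branch): HEAD=topic@F [dev=D feat=F main=C topic=F]
commit A: parents=[]
commit C: parents=['D']
commit D: parents=['A']
commit F: parents=['J']
commit J: parents=['D']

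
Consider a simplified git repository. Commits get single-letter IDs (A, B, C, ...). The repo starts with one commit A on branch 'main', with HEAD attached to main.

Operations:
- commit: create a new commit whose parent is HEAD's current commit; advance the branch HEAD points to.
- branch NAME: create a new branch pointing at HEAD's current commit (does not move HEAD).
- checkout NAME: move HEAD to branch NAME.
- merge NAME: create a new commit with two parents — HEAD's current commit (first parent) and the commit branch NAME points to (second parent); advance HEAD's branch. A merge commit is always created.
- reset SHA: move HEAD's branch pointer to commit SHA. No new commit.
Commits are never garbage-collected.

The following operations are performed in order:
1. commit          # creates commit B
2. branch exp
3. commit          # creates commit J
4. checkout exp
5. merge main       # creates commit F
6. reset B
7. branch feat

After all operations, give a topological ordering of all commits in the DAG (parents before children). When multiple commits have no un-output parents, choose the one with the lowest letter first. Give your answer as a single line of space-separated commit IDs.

After op 1 (commit): HEAD=main@B [main=B]
After op 2 (branch): HEAD=main@B [exp=B main=B]
After op 3 (commit): HEAD=main@J [exp=B main=J]
After op 4 (checkout): HEAD=exp@B [exp=B main=J]
After op 5 (merge): HEAD=exp@F [exp=F main=J]
After op 6 (reset): HEAD=exp@B [exp=B main=J]
After op 7 (branch): HEAD=exp@B [exp=B feat=B main=J]
commit A: parents=[]
commit B: parents=['A']
commit F: parents=['B', 'J']
commit J: parents=['B']

Answer: A B J F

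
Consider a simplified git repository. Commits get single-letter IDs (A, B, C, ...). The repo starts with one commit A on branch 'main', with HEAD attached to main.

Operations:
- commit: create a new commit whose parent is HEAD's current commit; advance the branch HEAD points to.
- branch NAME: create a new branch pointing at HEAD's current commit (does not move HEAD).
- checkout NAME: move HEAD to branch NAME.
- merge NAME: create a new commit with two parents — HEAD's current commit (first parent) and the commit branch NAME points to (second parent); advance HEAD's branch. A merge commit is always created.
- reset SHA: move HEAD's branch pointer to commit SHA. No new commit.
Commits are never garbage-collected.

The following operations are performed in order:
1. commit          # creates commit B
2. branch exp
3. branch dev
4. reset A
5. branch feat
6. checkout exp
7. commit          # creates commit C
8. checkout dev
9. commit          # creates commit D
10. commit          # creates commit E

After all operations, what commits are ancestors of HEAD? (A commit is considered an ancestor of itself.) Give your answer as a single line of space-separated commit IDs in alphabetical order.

After op 1 (commit): HEAD=main@B [main=B]
After op 2 (branch): HEAD=main@B [exp=B main=B]
After op 3 (branch): HEAD=main@B [dev=B exp=B main=B]
After op 4 (reset): HEAD=main@A [dev=B exp=B main=A]
After op 5 (branch): HEAD=main@A [dev=B exp=B feat=A main=A]
After op 6 (checkout): HEAD=exp@B [dev=B exp=B feat=A main=A]
After op 7 (commit): HEAD=exp@C [dev=B exp=C feat=A main=A]
After op 8 (checkout): HEAD=dev@B [dev=B exp=C feat=A main=A]
After op 9 (commit): HEAD=dev@D [dev=D exp=C feat=A main=A]
After op 10 (commit): HEAD=dev@E [dev=E exp=C feat=A main=A]

Answer: A B D E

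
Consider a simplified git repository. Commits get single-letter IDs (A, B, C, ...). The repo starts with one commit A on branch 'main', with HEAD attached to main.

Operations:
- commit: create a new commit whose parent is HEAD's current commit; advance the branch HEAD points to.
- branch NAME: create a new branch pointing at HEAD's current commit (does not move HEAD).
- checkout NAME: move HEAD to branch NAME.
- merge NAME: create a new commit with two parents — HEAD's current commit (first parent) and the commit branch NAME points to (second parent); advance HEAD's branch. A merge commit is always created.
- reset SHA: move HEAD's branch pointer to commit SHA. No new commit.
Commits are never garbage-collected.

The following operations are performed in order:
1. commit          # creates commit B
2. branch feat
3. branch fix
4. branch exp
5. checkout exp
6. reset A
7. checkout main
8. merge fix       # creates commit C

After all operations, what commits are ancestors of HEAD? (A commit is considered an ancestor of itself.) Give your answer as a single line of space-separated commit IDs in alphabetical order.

Answer: A B C

Derivation:
After op 1 (commit): HEAD=main@B [main=B]
After op 2 (branch): HEAD=main@B [feat=B main=B]
After op 3 (branch): HEAD=main@B [feat=B fix=B main=B]
After op 4 (branch): HEAD=main@B [exp=B feat=B fix=B main=B]
After op 5 (checkout): HEAD=exp@B [exp=B feat=B fix=B main=B]
After op 6 (reset): HEAD=exp@A [exp=A feat=B fix=B main=B]
After op 7 (checkout): HEAD=main@B [exp=A feat=B fix=B main=B]
After op 8 (merge): HEAD=main@C [exp=A feat=B fix=B main=C]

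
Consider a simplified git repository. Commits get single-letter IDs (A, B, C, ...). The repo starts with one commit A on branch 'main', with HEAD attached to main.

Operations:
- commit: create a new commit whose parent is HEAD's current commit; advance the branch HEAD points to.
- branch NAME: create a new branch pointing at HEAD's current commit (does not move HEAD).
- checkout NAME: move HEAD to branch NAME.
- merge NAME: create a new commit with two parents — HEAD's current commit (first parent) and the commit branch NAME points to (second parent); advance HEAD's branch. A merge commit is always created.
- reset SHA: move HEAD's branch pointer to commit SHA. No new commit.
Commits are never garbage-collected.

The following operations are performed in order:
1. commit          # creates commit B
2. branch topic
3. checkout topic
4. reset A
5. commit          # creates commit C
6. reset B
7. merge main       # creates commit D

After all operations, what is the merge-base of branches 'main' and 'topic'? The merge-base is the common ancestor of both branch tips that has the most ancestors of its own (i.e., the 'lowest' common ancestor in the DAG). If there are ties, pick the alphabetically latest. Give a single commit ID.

After op 1 (commit): HEAD=main@B [main=B]
After op 2 (branch): HEAD=main@B [main=B topic=B]
After op 3 (checkout): HEAD=topic@B [main=B topic=B]
After op 4 (reset): HEAD=topic@A [main=B topic=A]
After op 5 (commit): HEAD=topic@C [main=B topic=C]
After op 6 (reset): HEAD=topic@B [main=B topic=B]
After op 7 (merge): HEAD=topic@D [main=B topic=D]
ancestors(main=B): ['A', 'B']
ancestors(topic=D): ['A', 'B', 'D']
common: ['A', 'B']

Answer: B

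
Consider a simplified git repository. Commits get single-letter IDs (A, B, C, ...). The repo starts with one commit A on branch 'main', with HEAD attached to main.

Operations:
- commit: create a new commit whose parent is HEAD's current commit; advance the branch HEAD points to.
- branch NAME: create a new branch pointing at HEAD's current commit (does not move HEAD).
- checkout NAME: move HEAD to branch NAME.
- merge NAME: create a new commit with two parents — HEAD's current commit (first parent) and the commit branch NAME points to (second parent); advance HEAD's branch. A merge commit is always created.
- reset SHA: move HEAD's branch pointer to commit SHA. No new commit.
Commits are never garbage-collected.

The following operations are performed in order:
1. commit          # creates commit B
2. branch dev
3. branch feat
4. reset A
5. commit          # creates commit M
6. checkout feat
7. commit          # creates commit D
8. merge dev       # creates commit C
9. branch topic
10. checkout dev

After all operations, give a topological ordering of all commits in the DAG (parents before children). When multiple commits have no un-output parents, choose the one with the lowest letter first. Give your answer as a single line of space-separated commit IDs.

After op 1 (commit): HEAD=main@B [main=B]
After op 2 (branch): HEAD=main@B [dev=B main=B]
After op 3 (branch): HEAD=main@B [dev=B feat=B main=B]
After op 4 (reset): HEAD=main@A [dev=B feat=B main=A]
After op 5 (commit): HEAD=main@M [dev=B feat=B main=M]
After op 6 (checkout): HEAD=feat@B [dev=B feat=B main=M]
After op 7 (commit): HEAD=feat@D [dev=B feat=D main=M]
After op 8 (merge): HEAD=feat@C [dev=B feat=C main=M]
After op 9 (branch): HEAD=feat@C [dev=B feat=C main=M topic=C]
After op 10 (checkout): HEAD=dev@B [dev=B feat=C main=M topic=C]
commit A: parents=[]
commit B: parents=['A']
commit C: parents=['D', 'B']
commit D: parents=['B']
commit M: parents=['A']

Answer: A B D C M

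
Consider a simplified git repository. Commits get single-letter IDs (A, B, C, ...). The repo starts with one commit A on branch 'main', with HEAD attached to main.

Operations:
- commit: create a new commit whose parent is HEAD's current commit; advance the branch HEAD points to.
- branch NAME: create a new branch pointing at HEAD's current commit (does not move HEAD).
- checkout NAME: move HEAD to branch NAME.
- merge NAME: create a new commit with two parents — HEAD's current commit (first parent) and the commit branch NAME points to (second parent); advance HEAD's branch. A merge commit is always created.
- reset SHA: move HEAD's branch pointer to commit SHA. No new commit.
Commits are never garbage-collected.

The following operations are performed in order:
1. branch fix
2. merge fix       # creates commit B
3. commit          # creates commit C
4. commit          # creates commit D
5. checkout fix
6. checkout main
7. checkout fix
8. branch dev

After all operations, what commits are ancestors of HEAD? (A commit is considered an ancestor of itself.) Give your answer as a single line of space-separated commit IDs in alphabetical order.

After op 1 (branch): HEAD=main@A [fix=A main=A]
After op 2 (merge): HEAD=main@B [fix=A main=B]
After op 3 (commit): HEAD=main@C [fix=A main=C]
After op 4 (commit): HEAD=main@D [fix=A main=D]
After op 5 (checkout): HEAD=fix@A [fix=A main=D]
After op 6 (checkout): HEAD=main@D [fix=A main=D]
After op 7 (checkout): HEAD=fix@A [fix=A main=D]
After op 8 (branch): HEAD=fix@A [dev=A fix=A main=D]

Answer: A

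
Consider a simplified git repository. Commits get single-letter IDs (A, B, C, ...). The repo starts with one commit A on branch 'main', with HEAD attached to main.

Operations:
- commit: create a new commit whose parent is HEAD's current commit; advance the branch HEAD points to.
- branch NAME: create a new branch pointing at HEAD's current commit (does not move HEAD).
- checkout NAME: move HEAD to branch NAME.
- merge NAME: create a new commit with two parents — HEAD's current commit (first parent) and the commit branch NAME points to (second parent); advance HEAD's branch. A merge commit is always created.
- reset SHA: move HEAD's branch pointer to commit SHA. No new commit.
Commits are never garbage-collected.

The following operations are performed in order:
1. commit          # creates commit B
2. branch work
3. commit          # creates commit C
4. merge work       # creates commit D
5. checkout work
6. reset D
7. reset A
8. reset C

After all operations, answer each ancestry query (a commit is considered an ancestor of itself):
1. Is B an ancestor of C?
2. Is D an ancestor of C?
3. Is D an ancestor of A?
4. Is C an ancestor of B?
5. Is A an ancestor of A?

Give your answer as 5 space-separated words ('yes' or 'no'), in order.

Answer: yes no no no yes

Derivation:
After op 1 (commit): HEAD=main@B [main=B]
After op 2 (branch): HEAD=main@B [main=B work=B]
After op 3 (commit): HEAD=main@C [main=C work=B]
After op 4 (merge): HEAD=main@D [main=D work=B]
After op 5 (checkout): HEAD=work@B [main=D work=B]
After op 6 (reset): HEAD=work@D [main=D work=D]
After op 7 (reset): HEAD=work@A [main=D work=A]
After op 8 (reset): HEAD=work@C [main=D work=C]
ancestors(C) = {A,B,C}; B in? yes
ancestors(C) = {A,B,C}; D in? no
ancestors(A) = {A}; D in? no
ancestors(B) = {A,B}; C in? no
ancestors(A) = {A}; A in? yes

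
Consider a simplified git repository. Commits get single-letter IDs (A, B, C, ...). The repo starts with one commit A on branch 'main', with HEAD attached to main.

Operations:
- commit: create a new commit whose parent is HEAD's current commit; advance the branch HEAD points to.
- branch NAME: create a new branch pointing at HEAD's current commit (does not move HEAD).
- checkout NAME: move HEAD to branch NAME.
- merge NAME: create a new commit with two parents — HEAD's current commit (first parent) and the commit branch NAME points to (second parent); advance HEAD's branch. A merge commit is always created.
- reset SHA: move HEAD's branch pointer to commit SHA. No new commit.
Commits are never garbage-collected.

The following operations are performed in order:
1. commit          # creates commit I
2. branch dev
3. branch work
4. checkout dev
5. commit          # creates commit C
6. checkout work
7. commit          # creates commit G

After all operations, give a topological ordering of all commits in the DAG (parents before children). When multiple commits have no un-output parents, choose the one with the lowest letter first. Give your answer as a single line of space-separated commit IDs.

Answer: A I C G

Derivation:
After op 1 (commit): HEAD=main@I [main=I]
After op 2 (branch): HEAD=main@I [dev=I main=I]
After op 3 (branch): HEAD=main@I [dev=I main=I work=I]
After op 4 (checkout): HEAD=dev@I [dev=I main=I work=I]
After op 5 (commit): HEAD=dev@C [dev=C main=I work=I]
After op 6 (checkout): HEAD=work@I [dev=C main=I work=I]
After op 7 (commit): HEAD=work@G [dev=C main=I work=G]
commit A: parents=[]
commit C: parents=['I']
commit G: parents=['I']
commit I: parents=['A']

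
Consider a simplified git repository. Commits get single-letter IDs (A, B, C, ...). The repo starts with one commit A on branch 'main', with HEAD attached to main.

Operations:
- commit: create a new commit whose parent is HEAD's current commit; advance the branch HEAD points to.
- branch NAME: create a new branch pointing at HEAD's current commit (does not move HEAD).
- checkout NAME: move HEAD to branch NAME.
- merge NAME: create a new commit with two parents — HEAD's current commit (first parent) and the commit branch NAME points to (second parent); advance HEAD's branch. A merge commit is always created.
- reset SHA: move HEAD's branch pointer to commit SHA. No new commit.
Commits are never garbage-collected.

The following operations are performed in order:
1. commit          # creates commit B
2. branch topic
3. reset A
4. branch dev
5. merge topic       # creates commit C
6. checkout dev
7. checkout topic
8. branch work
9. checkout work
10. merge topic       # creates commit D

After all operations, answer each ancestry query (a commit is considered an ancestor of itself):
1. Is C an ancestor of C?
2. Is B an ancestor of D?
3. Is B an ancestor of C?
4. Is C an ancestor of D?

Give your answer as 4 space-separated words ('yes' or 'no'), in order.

After op 1 (commit): HEAD=main@B [main=B]
After op 2 (branch): HEAD=main@B [main=B topic=B]
After op 3 (reset): HEAD=main@A [main=A topic=B]
After op 4 (branch): HEAD=main@A [dev=A main=A topic=B]
After op 5 (merge): HEAD=main@C [dev=A main=C topic=B]
After op 6 (checkout): HEAD=dev@A [dev=A main=C topic=B]
After op 7 (checkout): HEAD=topic@B [dev=A main=C topic=B]
After op 8 (branch): HEAD=topic@B [dev=A main=C topic=B work=B]
After op 9 (checkout): HEAD=work@B [dev=A main=C topic=B work=B]
After op 10 (merge): HEAD=work@D [dev=A main=C topic=B work=D]
ancestors(C) = {A,B,C}; C in? yes
ancestors(D) = {A,B,D}; B in? yes
ancestors(C) = {A,B,C}; B in? yes
ancestors(D) = {A,B,D}; C in? no

Answer: yes yes yes no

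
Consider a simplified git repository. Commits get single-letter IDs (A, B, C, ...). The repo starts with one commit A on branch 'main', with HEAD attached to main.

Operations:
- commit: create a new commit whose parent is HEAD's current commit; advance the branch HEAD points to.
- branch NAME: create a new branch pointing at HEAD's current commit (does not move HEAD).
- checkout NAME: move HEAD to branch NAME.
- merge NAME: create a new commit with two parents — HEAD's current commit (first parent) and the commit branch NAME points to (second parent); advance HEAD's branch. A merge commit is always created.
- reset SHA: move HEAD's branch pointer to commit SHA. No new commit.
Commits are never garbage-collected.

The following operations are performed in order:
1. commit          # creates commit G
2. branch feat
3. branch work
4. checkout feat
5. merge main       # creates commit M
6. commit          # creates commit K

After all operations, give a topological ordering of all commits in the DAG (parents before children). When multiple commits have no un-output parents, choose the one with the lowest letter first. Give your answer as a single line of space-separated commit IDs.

After op 1 (commit): HEAD=main@G [main=G]
After op 2 (branch): HEAD=main@G [feat=G main=G]
After op 3 (branch): HEAD=main@G [feat=G main=G work=G]
After op 4 (checkout): HEAD=feat@G [feat=G main=G work=G]
After op 5 (merge): HEAD=feat@M [feat=M main=G work=G]
After op 6 (commit): HEAD=feat@K [feat=K main=G work=G]
commit A: parents=[]
commit G: parents=['A']
commit K: parents=['M']
commit M: parents=['G', 'G']

Answer: A G M K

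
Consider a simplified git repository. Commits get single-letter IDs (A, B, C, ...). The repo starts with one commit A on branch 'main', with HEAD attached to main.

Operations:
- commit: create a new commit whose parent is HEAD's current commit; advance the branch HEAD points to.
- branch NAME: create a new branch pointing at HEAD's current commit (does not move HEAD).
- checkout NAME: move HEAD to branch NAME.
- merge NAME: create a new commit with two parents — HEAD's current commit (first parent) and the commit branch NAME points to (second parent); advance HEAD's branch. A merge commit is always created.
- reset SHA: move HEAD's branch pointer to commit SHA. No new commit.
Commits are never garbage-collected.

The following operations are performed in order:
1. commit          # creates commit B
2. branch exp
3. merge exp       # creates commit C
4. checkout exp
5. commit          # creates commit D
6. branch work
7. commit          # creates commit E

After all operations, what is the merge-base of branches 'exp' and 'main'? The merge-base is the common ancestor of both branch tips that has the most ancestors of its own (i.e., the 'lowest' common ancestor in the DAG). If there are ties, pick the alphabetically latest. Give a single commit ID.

Answer: B

Derivation:
After op 1 (commit): HEAD=main@B [main=B]
After op 2 (branch): HEAD=main@B [exp=B main=B]
After op 3 (merge): HEAD=main@C [exp=B main=C]
After op 4 (checkout): HEAD=exp@B [exp=B main=C]
After op 5 (commit): HEAD=exp@D [exp=D main=C]
After op 6 (branch): HEAD=exp@D [exp=D main=C work=D]
After op 7 (commit): HEAD=exp@E [exp=E main=C work=D]
ancestors(exp=E): ['A', 'B', 'D', 'E']
ancestors(main=C): ['A', 'B', 'C']
common: ['A', 'B']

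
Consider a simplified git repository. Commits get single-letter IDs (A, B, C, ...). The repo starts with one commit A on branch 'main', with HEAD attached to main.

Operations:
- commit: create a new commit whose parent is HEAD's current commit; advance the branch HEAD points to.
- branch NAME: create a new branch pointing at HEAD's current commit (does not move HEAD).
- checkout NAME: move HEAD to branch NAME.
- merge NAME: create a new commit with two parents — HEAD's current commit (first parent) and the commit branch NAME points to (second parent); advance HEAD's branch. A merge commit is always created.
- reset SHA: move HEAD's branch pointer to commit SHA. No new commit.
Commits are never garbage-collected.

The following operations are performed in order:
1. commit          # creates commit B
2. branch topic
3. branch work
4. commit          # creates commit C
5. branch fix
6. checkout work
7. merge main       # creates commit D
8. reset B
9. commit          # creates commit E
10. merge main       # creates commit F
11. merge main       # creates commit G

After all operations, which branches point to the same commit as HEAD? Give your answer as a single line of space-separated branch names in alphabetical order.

Answer: work

Derivation:
After op 1 (commit): HEAD=main@B [main=B]
After op 2 (branch): HEAD=main@B [main=B topic=B]
After op 3 (branch): HEAD=main@B [main=B topic=B work=B]
After op 4 (commit): HEAD=main@C [main=C topic=B work=B]
After op 5 (branch): HEAD=main@C [fix=C main=C topic=B work=B]
After op 6 (checkout): HEAD=work@B [fix=C main=C topic=B work=B]
After op 7 (merge): HEAD=work@D [fix=C main=C topic=B work=D]
After op 8 (reset): HEAD=work@B [fix=C main=C topic=B work=B]
After op 9 (commit): HEAD=work@E [fix=C main=C topic=B work=E]
After op 10 (merge): HEAD=work@F [fix=C main=C topic=B work=F]
After op 11 (merge): HEAD=work@G [fix=C main=C topic=B work=G]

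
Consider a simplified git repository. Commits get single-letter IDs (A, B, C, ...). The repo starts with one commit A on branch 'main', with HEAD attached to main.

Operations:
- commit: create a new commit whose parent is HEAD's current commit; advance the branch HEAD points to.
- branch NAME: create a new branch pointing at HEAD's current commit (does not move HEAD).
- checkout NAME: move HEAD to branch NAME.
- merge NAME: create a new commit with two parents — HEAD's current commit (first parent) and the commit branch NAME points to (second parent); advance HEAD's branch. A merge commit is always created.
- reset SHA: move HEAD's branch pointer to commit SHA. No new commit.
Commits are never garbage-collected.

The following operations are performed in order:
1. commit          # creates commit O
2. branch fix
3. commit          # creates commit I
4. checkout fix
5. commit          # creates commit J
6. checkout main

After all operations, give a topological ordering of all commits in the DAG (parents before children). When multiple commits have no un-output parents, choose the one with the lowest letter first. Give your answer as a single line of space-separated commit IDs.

After op 1 (commit): HEAD=main@O [main=O]
After op 2 (branch): HEAD=main@O [fix=O main=O]
After op 3 (commit): HEAD=main@I [fix=O main=I]
After op 4 (checkout): HEAD=fix@O [fix=O main=I]
After op 5 (commit): HEAD=fix@J [fix=J main=I]
After op 6 (checkout): HEAD=main@I [fix=J main=I]
commit A: parents=[]
commit I: parents=['O']
commit J: parents=['O']
commit O: parents=['A']

Answer: A O I J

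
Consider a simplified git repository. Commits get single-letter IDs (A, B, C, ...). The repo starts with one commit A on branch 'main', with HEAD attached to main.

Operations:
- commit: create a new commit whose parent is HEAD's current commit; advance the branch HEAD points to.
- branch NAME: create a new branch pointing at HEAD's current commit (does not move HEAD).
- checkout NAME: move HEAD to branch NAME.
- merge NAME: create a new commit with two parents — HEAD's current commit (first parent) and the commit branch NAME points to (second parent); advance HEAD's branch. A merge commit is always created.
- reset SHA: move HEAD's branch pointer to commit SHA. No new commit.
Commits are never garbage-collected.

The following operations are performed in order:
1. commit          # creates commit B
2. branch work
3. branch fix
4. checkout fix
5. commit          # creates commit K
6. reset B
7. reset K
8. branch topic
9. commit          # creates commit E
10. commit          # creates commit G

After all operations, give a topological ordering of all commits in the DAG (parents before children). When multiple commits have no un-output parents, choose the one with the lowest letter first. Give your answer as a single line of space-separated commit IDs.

After op 1 (commit): HEAD=main@B [main=B]
After op 2 (branch): HEAD=main@B [main=B work=B]
After op 3 (branch): HEAD=main@B [fix=B main=B work=B]
After op 4 (checkout): HEAD=fix@B [fix=B main=B work=B]
After op 5 (commit): HEAD=fix@K [fix=K main=B work=B]
After op 6 (reset): HEAD=fix@B [fix=B main=B work=B]
After op 7 (reset): HEAD=fix@K [fix=K main=B work=B]
After op 8 (branch): HEAD=fix@K [fix=K main=B topic=K work=B]
After op 9 (commit): HEAD=fix@E [fix=E main=B topic=K work=B]
After op 10 (commit): HEAD=fix@G [fix=G main=B topic=K work=B]
commit A: parents=[]
commit B: parents=['A']
commit E: parents=['K']
commit G: parents=['E']
commit K: parents=['B']

Answer: A B K E G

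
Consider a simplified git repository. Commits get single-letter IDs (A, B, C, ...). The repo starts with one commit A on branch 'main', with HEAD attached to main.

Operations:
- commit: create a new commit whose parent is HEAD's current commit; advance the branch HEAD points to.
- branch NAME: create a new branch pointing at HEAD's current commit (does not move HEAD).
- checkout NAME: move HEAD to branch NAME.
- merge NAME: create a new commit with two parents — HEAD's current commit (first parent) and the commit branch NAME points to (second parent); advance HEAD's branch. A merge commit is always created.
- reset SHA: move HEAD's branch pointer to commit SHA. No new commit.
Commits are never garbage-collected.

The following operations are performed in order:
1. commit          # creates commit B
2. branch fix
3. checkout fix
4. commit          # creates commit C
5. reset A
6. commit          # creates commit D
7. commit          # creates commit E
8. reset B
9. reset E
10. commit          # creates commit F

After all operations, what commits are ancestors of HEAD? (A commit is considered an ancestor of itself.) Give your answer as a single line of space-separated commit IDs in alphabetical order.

After op 1 (commit): HEAD=main@B [main=B]
After op 2 (branch): HEAD=main@B [fix=B main=B]
After op 3 (checkout): HEAD=fix@B [fix=B main=B]
After op 4 (commit): HEAD=fix@C [fix=C main=B]
After op 5 (reset): HEAD=fix@A [fix=A main=B]
After op 6 (commit): HEAD=fix@D [fix=D main=B]
After op 7 (commit): HEAD=fix@E [fix=E main=B]
After op 8 (reset): HEAD=fix@B [fix=B main=B]
After op 9 (reset): HEAD=fix@E [fix=E main=B]
After op 10 (commit): HEAD=fix@F [fix=F main=B]

Answer: A D E F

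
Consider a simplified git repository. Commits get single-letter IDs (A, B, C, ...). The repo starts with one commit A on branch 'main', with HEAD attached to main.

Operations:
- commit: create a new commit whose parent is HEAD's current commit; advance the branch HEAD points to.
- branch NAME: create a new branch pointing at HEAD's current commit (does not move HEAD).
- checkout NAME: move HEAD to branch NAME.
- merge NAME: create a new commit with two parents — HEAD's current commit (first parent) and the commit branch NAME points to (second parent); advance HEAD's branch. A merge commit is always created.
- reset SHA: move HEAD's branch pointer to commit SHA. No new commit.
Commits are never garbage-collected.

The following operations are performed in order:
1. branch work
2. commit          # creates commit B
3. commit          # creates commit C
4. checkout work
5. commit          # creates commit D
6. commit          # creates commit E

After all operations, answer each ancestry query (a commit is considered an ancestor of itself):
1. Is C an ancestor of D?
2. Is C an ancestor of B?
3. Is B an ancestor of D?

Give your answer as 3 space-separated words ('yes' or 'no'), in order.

Answer: no no no

Derivation:
After op 1 (branch): HEAD=main@A [main=A work=A]
After op 2 (commit): HEAD=main@B [main=B work=A]
After op 3 (commit): HEAD=main@C [main=C work=A]
After op 4 (checkout): HEAD=work@A [main=C work=A]
After op 5 (commit): HEAD=work@D [main=C work=D]
After op 6 (commit): HEAD=work@E [main=C work=E]
ancestors(D) = {A,D}; C in? no
ancestors(B) = {A,B}; C in? no
ancestors(D) = {A,D}; B in? no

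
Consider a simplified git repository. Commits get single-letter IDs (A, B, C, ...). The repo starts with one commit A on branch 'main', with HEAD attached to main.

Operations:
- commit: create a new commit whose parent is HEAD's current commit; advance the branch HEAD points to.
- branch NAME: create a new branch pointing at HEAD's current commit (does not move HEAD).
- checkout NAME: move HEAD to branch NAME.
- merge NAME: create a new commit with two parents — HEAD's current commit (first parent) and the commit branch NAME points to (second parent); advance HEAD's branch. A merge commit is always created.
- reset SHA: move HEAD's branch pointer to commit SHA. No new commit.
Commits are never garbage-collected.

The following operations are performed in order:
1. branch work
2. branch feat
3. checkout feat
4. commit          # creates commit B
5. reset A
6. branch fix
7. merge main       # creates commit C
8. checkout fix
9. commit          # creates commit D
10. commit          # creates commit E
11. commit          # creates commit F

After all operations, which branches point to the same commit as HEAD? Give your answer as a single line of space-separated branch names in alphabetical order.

Answer: fix

Derivation:
After op 1 (branch): HEAD=main@A [main=A work=A]
After op 2 (branch): HEAD=main@A [feat=A main=A work=A]
After op 3 (checkout): HEAD=feat@A [feat=A main=A work=A]
After op 4 (commit): HEAD=feat@B [feat=B main=A work=A]
After op 5 (reset): HEAD=feat@A [feat=A main=A work=A]
After op 6 (branch): HEAD=feat@A [feat=A fix=A main=A work=A]
After op 7 (merge): HEAD=feat@C [feat=C fix=A main=A work=A]
After op 8 (checkout): HEAD=fix@A [feat=C fix=A main=A work=A]
After op 9 (commit): HEAD=fix@D [feat=C fix=D main=A work=A]
After op 10 (commit): HEAD=fix@E [feat=C fix=E main=A work=A]
After op 11 (commit): HEAD=fix@F [feat=C fix=F main=A work=A]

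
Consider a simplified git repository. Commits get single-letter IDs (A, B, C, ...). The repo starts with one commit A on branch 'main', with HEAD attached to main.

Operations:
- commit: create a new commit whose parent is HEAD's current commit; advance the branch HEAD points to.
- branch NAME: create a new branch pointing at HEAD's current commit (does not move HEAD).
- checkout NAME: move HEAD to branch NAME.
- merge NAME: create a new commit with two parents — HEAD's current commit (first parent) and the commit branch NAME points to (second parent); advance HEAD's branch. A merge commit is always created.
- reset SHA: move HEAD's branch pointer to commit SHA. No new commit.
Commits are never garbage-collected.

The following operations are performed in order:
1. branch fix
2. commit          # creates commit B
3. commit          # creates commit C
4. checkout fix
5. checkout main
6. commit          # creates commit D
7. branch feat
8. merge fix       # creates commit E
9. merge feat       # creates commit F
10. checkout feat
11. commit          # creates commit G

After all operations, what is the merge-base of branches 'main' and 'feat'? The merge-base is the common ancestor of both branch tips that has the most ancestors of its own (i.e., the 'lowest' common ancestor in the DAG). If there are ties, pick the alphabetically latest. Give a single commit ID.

After op 1 (branch): HEAD=main@A [fix=A main=A]
After op 2 (commit): HEAD=main@B [fix=A main=B]
After op 3 (commit): HEAD=main@C [fix=A main=C]
After op 4 (checkout): HEAD=fix@A [fix=A main=C]
After op 5 (checkout): HEAD=main@C [fix=A main=C]
After op 6 (commit): HEAD=main@D [fix=A main=D]
After op 7 (branch): HEAD=main@D [feat=D fix=A main=D]
After op 8 (merge): HEAD=main@E [feat=D fix=A main=E]
After op 9 (merge): HEAD=main@F [feat=D fix=A main=F]
After op 10 (checkout): HEAD=feat@D [feat=D fix=A main=F]
After op 11 (commit): HEAD=feat@G [feat=G fix=A main=F]
ancestors(main=F): ['A', 'B', 'C', 'D', 'E', 'F']
ancestors(feat=G): ['A', 'B', 'C', 'D', 'G']
common: ['A', 'B', 'C', 'D']

Answer: D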